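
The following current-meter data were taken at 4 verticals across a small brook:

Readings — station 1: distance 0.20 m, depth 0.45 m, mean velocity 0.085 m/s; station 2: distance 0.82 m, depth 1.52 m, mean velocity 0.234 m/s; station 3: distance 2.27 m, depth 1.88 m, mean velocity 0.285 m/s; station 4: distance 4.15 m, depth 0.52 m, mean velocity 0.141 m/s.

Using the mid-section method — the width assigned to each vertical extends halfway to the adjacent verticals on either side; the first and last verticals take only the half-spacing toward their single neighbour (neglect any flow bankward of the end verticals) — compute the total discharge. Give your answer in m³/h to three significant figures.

4830 m³/h

w_1 = (0.82 − 0.20)/2 = 0.31 m; q_1 = 0.085 × 0.45 × 0.31 = 0.01186 m³/s
w_2 = (2.27 − 0.20)/2 = 1.035 m; q_2 = 0.234 × 1.52 × 1.035 = 0.3681 m³/s
w_3 = (4.15 − 0.82)/2 = 1.665 m; q_3 = 0.285 × 1.88 × 1.665 = 0.8921 m³/s
w_4 = (4.15 − 2.27)/2 = 0.94 m; q_4 = 0.141 × 0.52 × 0.94 = 0.06892 m³/s
Q = Σ qᵢ = 1.341 m³/s
= 1.341 × 3600 = 4828 m³/h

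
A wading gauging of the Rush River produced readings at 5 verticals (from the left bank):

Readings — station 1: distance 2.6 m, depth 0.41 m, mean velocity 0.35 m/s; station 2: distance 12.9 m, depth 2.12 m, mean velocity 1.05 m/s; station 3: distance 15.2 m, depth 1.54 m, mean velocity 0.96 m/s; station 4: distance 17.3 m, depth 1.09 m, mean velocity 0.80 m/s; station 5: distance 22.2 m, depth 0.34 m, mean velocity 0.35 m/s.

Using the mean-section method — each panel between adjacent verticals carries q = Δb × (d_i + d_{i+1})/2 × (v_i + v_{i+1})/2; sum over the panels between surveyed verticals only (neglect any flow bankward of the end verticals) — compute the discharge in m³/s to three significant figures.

17.8 m³/s

Panel 1-2: Δb = 10.3 m, d̄ = (0.41+2.12)/2 = 1.265, v̄ = (0.35+1.05)/2 = 0.7 → q = 10.3×1.265×0.7 = 9.121 m³/s
Panel 2-3: Δb = 2.3 m, d̄ = (2.12+1.54)/2 = 1.83, v̄ = (1.05+0.96)/2 = 1.005 → q = 2.3×1.83×1.005 = 4.230 m³/s
Panel 3-4: Δb = 2.1 m, d̄ = (1.54+1.09)/2 = 1.315, v̄ = (0.96+0.80)/2 = 0.88 → q = 2.1×1.315×0.88 = 2.430 m³/s
Panel 4-5: Δb = 4.9 m, d̄ = (1.09+0.34)/2 = 0.715, v̄ = (0.80+0.35)/2 = 0.575 → q = 4.9×0.715×0.575 = 2.015 m³/s
Q = Σ q = 17.80 m³/s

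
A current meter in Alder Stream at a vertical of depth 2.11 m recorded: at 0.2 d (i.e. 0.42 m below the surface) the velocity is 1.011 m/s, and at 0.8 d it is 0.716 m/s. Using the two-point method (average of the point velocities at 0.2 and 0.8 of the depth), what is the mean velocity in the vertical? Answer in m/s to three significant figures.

v̄ = (1.011 + 0.716) / 2 = 0.8635 m/s

0.864 m/s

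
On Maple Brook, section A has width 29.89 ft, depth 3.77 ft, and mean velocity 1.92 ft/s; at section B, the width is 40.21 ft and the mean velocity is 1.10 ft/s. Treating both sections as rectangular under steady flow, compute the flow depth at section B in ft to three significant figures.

Q = A₁V₁ = (29.89×3.77) × 1.92 = 216.4 ft³/s
d₂ = Q/(b₂ V₂) = 216.4/(40.21×1.10) = 4.891 ft

4.89 ft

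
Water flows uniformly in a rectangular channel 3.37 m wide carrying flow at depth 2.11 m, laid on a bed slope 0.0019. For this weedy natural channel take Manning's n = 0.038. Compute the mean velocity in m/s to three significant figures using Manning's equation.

1.10 m/s

A = b·y = 3.37 × 2.11 = 7.111 m²
P = b + 2y = 3.37 + 2×2.11 = 7.590 m
R = A/P = 7.111/7.590 = 0.9369 m
Q = (1/n)·A·R^(2/3)·S^(1/2) = (1/0.038) × 7.111 × 0.9369^(2/3) × 0.0019^(1/2) = 7.809 m³/s
V = Q/A = 7.809/7.111 = 1.098 m/s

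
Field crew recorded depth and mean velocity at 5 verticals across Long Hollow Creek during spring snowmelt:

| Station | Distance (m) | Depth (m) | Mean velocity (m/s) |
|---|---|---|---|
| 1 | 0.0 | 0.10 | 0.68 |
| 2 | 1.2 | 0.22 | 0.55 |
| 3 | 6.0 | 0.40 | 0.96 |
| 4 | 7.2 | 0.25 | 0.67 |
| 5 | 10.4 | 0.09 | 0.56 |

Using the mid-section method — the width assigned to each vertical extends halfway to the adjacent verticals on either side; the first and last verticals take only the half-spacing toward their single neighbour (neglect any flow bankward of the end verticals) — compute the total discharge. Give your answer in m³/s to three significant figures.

2.00 m³/s

w_1 = (1.2 − 0.0)/2 = 0.6 m; q_1 = 0.68 × 0.10 × 0.6 = 0.04080 m³/s
w_2 = (6.0 − 0.0)/2 = 3 m; q_2 = 0.55 × 0.22 × 3 = 0.3630 m³/s
w_3 = (7.2 − 1.2)/2 = 3 m; q_3 = 0.96 × 0.40 × 3 = 1.152 m³/s
w_4 = (10.4 − 6.0)/2 = 2.2 m; q_4 = 0.67 × 0.25 × 2.2 = 0.3685 m³/s
w_5 = (10.4 − 7.2)/2 = 1.6 m; q_5 = 0.56 × 0.09 × 1.6 = 0.08064 m³/s
Q = Σ qᵢ = 2.005 m³/s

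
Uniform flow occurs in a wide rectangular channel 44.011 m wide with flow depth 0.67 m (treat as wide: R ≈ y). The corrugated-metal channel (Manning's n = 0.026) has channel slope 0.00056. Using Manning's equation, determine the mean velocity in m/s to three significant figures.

A = b·y = 44.011 × 0.67 = 29.49 m²
Wide channel: R ≈ y = 0.67 m
Q = (1/n)·A·R^(2/3)·S^(1/2) = (1/0.026) × 29.49 × 0.6700^(2/3) × 0.00056^(1/2) = 20.55 m³/s
V = Q/A = 20.55/29.49 = 0.6969 m/s

0.697 m/s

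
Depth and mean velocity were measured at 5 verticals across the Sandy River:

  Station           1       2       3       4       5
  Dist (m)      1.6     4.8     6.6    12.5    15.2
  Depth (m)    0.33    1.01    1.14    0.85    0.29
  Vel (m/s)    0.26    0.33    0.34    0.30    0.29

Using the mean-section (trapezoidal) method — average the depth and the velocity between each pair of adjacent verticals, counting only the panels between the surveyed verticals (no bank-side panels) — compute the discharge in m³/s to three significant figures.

Panel 1-2: Δb = 3.2 m, d̄ = (0.33+1.01)/2 = 0.67, v̄ = (0.26+0.33)/2 = 0.295 → q = 3.2×0.67×0.295 = 0.6325 m³/s
Panel 2-3: Δb = 1.8 m, d̄ = (1.01+1.14)/2 = 1.075, v̄ = (0.33+0.34)/2 = 0.335 → q = 1.8×1.075×0.335 = 0.6482 m³/s
Panel 3-4: Δb = 5.9 m, d̄ = (1.14+0.85)/2 = 0.995, v̄ = (0.34+0.30)/2 = 0.32 → q = 5.9×0.995×0.32 = 1.879 m³/s
Panel 4-5: Δb = 2.7 m, d̄ = (0.85+0.29)/2 = 0.57, v̄ = (0.30+0.29)/2 = 0.295 → q = 2.7×0.57×0.295 = 0.4540 m³/s
Q = Σ q = 3.613 m³/s

3.61 m³/s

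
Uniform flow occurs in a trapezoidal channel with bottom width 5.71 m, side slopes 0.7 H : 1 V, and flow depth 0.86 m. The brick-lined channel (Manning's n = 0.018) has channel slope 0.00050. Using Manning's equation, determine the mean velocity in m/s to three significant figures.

0.975 m/s

A = (b + z·y)·y = (5.71 + 0.7×0.86)×0.86 = 5.428 m²
P = b + 2y√(1+z²) = 5.71 + 2×0.86×√(1+0.7²) = 7.810 m
R = A/P = 5.428/7.810 = 0.6951 m
Q = (1/n)·A·R^(2/3)·S^(1/2) = (1/0.018) × 5.428 × 0.6951^(2/3) × 0.00050^(1/2) = 5.291 m³/s
V = Q/A = 5.291/5.428 = 0.9748 m/s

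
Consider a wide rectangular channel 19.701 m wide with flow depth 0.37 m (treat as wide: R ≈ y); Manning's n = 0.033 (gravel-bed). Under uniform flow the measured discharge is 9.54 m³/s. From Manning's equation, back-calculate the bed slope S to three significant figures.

A = b·y = 19.701 × 0.37 = 7.289 m²
Wide channel: R ≈ y = 0.37 m
S = (Q·n / (1·A·R^(2/3)))² = (9.54×0.033 / (1×7.289×0.5154))² = 0.007022

0.00702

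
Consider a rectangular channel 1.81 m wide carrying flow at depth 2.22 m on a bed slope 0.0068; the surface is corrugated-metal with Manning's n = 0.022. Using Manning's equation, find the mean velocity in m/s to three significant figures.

2.79 m/s

A = b·y = 1.81 × 2.22 = 4.018 m²
P = b + 2y = 1.81 + 2×2.22 = 6.250 m
R = A/P = 4.018/6.250 = 0.6429 m
Q = (1/n)·A·R^(2/3)·S^(1/2) = (1/0.022) × 4.018 × 0.6429^(2/3) × 0.0068^(1/2) = 11.22 m³/s
V = Q/A = 11.22/4.018 = 2.792 m/s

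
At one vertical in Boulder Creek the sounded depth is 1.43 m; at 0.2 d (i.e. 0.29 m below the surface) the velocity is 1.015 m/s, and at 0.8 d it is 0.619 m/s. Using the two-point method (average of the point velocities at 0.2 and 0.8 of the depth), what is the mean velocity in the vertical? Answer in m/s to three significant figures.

v̄ = (1.015 + 0.619) / 2 = 0.8170 m/s

0.817 m/s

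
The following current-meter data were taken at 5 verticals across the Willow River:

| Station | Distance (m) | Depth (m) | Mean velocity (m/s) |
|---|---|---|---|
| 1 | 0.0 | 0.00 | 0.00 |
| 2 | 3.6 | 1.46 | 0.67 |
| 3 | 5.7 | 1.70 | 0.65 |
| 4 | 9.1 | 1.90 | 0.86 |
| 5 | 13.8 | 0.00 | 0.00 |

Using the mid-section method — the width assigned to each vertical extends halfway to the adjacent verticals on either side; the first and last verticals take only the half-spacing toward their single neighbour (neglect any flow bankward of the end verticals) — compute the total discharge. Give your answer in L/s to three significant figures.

w_2 = (5.7 − 0.0)/2 = 2.85 m; q_2 = 0.67 × 1.46 × 2.85 = 2.788 m³/s
w_3 = (9.1 − 3.6)/2 = 2.75 m; q_3 = 0.65 × 1.70 × 2.75 = 3.039 m³/s
w_4 = (13.8 − 5.7)/2 = 4.05 m; q_4 = 0.86 × 1.90 × 4.05 = 6.618 m³/s
Stations 1, 5 contribute zero (depth or velocity is 0).
Q = Σ qᵢ = 12.44 m³/s
= 12.44 × 1000 = 12440 L/s

12400 L/s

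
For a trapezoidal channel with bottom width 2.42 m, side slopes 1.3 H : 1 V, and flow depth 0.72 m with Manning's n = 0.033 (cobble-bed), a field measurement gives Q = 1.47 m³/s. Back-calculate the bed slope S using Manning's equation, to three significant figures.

A = (b + z·y)·y = (2.42 + 1.3×0.72)×0.72 = 2.416 m²
P = b + 2y√(1+z²) = 2.42 + 2×0.72×√(1+1.3²) = 4.782 m
R = A/P = 2.416/4.782 = 0.5053 m
S = (Q·n / (1·A·R^(2/3)))² = (1.47×0.033 / (1×2.416×0.6344))² = 0.001001

0.00100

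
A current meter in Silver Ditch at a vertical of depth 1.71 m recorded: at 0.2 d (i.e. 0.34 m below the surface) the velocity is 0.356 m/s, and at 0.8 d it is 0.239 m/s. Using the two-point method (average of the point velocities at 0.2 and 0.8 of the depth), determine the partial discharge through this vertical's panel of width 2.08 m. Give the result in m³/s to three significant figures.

v̄ = (0.356 + 0.239) / 2 = 0.2975 m/s
q = v̄ × d × w = 0.2975 × 1.71 × 2.08 = 1.058 m³/s

1.06 m³/s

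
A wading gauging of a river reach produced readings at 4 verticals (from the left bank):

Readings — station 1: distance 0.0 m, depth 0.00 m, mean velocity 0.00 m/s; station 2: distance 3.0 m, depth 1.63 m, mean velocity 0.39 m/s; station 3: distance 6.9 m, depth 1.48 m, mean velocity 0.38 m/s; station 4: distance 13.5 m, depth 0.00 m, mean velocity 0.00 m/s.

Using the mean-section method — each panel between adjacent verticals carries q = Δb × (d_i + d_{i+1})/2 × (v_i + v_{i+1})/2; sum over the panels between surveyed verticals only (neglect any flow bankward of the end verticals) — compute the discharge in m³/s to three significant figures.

3.74 m³/s

Panel 1-2: Δb = 3 m, d̄ = (0.00+1.63)/2 = 0.815, v̄ = (0.00+0.39)/2 = 0.195 → q = 3×0.815×0.195 = 0.4768 m³/s
Panel 2-3: Δb = 3.9 m, d̄ = (1.63+1.48)/2 = 1.555, v̄ = (0.39+0.38)/2 = 0.385 → q = 3.9×1.555×0.385 = 2.335 m³/s
Panel 3-4: Δb = 6.6 m, d̄ = (1.48+0.00)/2 = 0.74, v̄ = (0.38+0.00)/2 = 0.19 → q = 6.6×0.74×0.19 = 0.9280 m³/s
Q = Σ q = 3.740 m³/s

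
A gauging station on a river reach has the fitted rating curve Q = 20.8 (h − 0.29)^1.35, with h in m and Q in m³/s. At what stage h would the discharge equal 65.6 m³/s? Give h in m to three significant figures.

2.63 m

h − h₀ = (Q/C)^(1/b) = (65.6/20.8)^(1/1.35) = 2.342 m
h = 0.29 + 2.342 = 2.632 m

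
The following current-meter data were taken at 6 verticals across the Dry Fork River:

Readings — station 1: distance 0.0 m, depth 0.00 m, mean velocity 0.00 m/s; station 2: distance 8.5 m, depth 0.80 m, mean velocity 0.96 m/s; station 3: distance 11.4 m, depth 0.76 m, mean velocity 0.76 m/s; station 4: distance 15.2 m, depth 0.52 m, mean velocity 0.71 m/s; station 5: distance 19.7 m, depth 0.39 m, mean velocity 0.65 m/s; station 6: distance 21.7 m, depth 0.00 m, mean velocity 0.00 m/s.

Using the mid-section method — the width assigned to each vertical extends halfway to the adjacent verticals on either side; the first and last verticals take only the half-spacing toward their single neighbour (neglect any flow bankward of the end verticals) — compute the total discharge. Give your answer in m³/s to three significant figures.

w_2 = (11.4 − 0.0)/2 = 5.7 m; q_2 = 0.96 × 0.80 × 5.7 = 4.378 m³/s
w_3 = (15.2 − 8.5)/2 = 3.35 m; q_3 = 0.76 × 0.76 × 3.35 = 1.935 m³/s
w_4 = (19.7 − 11.4)/2 = 4.15 m; q_4 = 0.71 × 0.52 × 4.15 = 1.532 m³/s
w_5 = (21.7 − 15.2)/2 = 3.25 m; q_5 = 0.65 × 0.39 × 3.25 = 0.8239 m³/s
Stations 1, 6 contribute zero (depth or velocity is 0).
Q = Σ qᵢ = 8.669 m³/s

8.67 m³/s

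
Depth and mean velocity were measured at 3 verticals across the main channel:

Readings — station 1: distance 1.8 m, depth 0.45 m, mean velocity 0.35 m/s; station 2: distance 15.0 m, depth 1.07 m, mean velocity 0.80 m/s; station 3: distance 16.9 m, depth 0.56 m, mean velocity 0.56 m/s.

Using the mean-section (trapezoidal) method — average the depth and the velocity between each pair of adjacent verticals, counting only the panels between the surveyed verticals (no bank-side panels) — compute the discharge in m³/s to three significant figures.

Panel 1-2: Δb = 13.2 m, d̄ = (0.45+1.07)/2 = 0.76, v̄ = (0.35+0.80)/2 = 0.575 → q = 13.2×0.76×0.575 = 5.768 m³/s
Panel 2-3: Δb = 1.9 m, d̄ = (1.07+0.56)/2 = 0.815, v̄ = (0.80+0.56)/2 = 0.68 → q = 1.9×0.815×0.68 = 1.053 m³/s
Q = Σ q = 6.821 m³/s

6.82 m³/s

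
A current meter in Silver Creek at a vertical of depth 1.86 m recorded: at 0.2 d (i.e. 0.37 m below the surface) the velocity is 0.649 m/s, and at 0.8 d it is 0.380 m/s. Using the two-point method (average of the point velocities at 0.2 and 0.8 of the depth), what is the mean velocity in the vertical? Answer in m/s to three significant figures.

v̄ = (0.649 + 0.380) / 2 = 0.5145 m/s

0.515 m/s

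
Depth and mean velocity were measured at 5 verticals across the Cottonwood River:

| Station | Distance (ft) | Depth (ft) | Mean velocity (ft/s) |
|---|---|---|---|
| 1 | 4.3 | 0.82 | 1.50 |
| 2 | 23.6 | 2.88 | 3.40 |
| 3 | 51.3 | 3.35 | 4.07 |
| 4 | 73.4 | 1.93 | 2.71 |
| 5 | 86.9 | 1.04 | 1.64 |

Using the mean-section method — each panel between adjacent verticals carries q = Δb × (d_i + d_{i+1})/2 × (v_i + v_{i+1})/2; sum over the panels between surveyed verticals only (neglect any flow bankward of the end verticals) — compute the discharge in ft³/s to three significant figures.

651 ft³/s

Panel 1-2: Δb = 19.3 ft, d̄ = (0.82+2.88)/2 = 1.85, v̄ = (1.50+3.40)/2 = 2.45 → q = 19.3×1.85×2.45 = 87.48 ft³/s
Panel 2-3: Δb = 27.7 ft, d̄ = (2.88+3.35)/2 = 3.115, v̄ = (3.40+4.07)/2 = 3.735 → q = 27.7×3.115×3.735 = 322.3 ft³/s
Panel 3-4: Δb = 22.1 ft, d̄ = (3.35+1.93)/2 = 2.64, v̄ = (4.07+2.71)/2 = 3.39 → q = 22.1×2.64×3.39 = 197.8 ft³/s
Panel 4-5: Δb = 13.5 ft, d̄ = (1.93+1.04)/2 = 1.485, v̄ = (2.71+1.64)/2 = 2.175 → q = 13.5×1.485×2.175 = 43.60 ft³/s
Q = Σ q = 651.1 ft³/s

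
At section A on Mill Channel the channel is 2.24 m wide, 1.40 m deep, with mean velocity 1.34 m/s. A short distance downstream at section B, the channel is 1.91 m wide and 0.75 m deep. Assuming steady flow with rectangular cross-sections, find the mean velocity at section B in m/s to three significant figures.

Q = A₁V₁ = (2.24×1.40) × 1.34 = 4.202 m³/s
A₂ = 1.91 × 0.75 = 1.433 m²
V₂ = Q/A₂ = 4.202/1.433 = 2.934 m/s

2.93 m/s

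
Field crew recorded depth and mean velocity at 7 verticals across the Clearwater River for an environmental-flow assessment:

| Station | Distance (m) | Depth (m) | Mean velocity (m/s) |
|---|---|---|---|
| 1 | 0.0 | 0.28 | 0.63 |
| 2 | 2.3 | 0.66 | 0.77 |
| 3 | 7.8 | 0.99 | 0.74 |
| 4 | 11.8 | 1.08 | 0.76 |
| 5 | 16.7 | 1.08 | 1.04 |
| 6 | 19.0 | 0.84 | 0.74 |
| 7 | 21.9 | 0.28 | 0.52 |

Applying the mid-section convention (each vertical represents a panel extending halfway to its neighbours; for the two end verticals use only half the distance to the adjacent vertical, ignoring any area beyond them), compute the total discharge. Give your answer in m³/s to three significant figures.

15.2 m³/s

w_1 = (2.3 − 0.0)/2 = 1.15 m; q_1 = 0.63 × 0.28 × 1.15 = 0.2029 m³/s
w_2 = (7.8 − 0.0)/2 = 3.9 m; q_2 = 0.77 × 0.66 × 3.9 = 1.982 m³/s
w_3 = (11.8 − 2.3)/2 = 4.75 m; q_3 = 0.74 × 0.99 × 4.75 = 3.480 m³/s
w_4 = (16.7 − 7.8)/2 = 4.45 m; q_4 = 0.76 × 1.08 × 4.45 = 3.653 m³/s
w_5 = (19.0 − 11.8)/2 = 3.6 m; q_5 = 1.04 × 1.08 × 3.6 = 4.044 m³/s
w_6 = (21.9 − 16.7)/2 = 2.6 m; q_6 = 0.74 × 0.84 × 2.6 = 1.616 m³/s
w_7 = (21.9 − 19.0)/2 = 1.45 m; q_7 = 0.52 × 0.28 × 1.45 = 0.2111 m³/s
Q = Σ qᵢ = 15.19 m³/s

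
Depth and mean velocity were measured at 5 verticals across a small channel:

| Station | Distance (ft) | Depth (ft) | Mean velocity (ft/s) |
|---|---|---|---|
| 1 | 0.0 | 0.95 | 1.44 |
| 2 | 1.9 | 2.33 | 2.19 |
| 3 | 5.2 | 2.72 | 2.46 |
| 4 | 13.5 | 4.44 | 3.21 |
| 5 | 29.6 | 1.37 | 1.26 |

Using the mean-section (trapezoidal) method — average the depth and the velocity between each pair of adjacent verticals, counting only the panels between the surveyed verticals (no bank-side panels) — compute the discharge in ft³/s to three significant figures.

Panel 1-2: Δb = 1.9 ft, d̄ = (0.95+2.33)/2 = 1.64, v̄ = (1.44+2.19)/2 = 1.815 → q = 1.9×1.64×1.815 = 5.656 ft³/s
Panel 2-3: Δb = 3.3 ft, d̄ = (2.33+2.72)/2 = 2.525, v̄ = (2.19+2.46)/2 = 2.325 → q = 3.3×2.525×2.325 = 19.37 ft³/s
Panel 3-4: Δb = 8.3 ft, d̄ = (2.72+4.44)/2 = 3.58, v̄ = (2.46+3.21)/2 = 2.835 → q = 8.3×3.58×2.835 = 84.24 ft³/s
Panel 4-5: Δb = 16.1 ft, d̄ = (4.44+1.37)/2 = 2.905, v̄ = (3.21+1.26)/2 = 2.235 → q = 16.1×2.905×2.235 = 104.5 ft³/s
Q = Σ q = 213.8 ft³/s

214 ft³/s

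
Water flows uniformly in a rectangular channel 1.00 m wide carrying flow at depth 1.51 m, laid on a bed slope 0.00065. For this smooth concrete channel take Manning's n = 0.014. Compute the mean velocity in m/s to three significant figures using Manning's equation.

A = b·y = 1.00 × 1.51 = 1.510 m²
P = b + 2y = 1.00 + 2×1.51 = 4.020 m
R = A/P = 1.510/4.020 = 0.3756 m
Q = (1/n)·A·R^(2/3)·S^(1/2) = (1/0.014) × 1.510 × 0.3756^(2/3) × 0.00065^(1/2) = 1.432 m³/s
V = Q/A = 1.432/1.510 = 0.9480 m/s

0.948 m/s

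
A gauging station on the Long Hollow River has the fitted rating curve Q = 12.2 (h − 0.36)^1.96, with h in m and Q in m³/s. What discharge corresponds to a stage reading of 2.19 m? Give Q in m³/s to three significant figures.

39.9 m³/s

Q = 12.2 × (2.19 − 0.36)^1.96 = 12.2 × 1.83^1.96 = 39.88 m³/s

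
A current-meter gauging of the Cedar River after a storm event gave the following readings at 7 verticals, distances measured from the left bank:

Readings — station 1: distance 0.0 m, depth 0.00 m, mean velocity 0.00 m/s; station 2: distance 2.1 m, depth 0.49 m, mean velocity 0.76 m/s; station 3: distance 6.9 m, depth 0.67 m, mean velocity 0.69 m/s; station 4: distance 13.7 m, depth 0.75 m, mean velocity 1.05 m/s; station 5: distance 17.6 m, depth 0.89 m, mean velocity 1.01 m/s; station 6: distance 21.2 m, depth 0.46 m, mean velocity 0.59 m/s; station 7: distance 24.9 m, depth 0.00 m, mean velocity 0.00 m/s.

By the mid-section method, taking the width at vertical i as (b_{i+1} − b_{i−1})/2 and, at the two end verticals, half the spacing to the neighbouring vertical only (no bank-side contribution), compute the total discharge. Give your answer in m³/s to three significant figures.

w_2 = (6.9 − 0.0)/2 = 3.45 m; q_2 = 0.76 × 0.49 × 3.45 = 1.285 m³/s
w_3 = (13.7 − 2.1)/2 = 5.8 m; q_3 = 0.69 × 0.67 × 5.8 = 2.681 m³/s
w_4 = (17.6 − 6.9)/2 = 5.35 m; q_4 = 1.05 × 0.75 × 5.35 = 4.213 m³/s
w_5 = (21.2 − 13.7)/2 = 3.75 m; q_5 = 1.01 × 0.89 × 3.75 = 3.371 m³/s
w_6 = (24.9 − 17.6)/2 = 3.65 m; q_6 = 0.59 × 0.46 × 3.65 = 0.9906 m³/s
Stations 1, 7 contribute zero (depth or velocity is 0).
Q = Σ qᵢ = 12.54 m³/s

12.5 m³/s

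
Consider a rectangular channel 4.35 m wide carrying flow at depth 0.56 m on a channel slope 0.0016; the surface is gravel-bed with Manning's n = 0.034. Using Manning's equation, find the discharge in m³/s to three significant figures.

1.67 m³/s

A = b·y = 4.35 × 0.56 = 2.436 m²
P = b + 2y = 4.35 + 2×0.56 = 5.470 m
R = A/P = 2.436/5.470 = 0.4453 m
Q = (1/n)·A·R^(2/3)·S^(1/2) = (1/0.034) × 2.436 × 0.4453^(2/3) × 0.0016^(1/2) = 1.671 m³/s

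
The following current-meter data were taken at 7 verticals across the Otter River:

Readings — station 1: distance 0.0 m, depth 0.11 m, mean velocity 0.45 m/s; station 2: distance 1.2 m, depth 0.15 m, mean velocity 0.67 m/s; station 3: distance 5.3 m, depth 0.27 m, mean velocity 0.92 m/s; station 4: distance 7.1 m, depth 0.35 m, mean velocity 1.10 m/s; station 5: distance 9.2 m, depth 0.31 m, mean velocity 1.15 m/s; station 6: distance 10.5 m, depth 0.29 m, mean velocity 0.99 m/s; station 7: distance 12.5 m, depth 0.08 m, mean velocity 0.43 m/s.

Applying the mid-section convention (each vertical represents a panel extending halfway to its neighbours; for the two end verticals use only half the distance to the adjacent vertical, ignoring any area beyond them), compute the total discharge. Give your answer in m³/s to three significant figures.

2.89 m³/s

w_1 = (1.2 − 0.0)/2 = 0.6 m; q_1 = 0.45 × 0.11 × 0.6 = 0.02970 m³/s
w_2 = (5.3 − 0.0)/2 = 2.65 m; q_2 = 0.67 × 0.15 × 2.65 = 0.2663 m³/s
w_3 = (7.1 − 1.2)/2 = 2.95 m; q_3 = 0.92 × 0.27 × 2.95 = 0.7328 m³/s
w_4 = (9.2 − 5.3)/2 = 1.95 m; q_4 = 1.10 × 0.35 × 1.95 = 0.7508 m³/s
w_5 = (10.5 − 7.1)/2 = 1.7 m; q_5 = 1.15 × 0.31 × 1.7 = 0.6061 m³/s
w_6 = (12.5 − 9.2)/2 = 1.65 m; q_6 = 0.99 × 0.29 × 1.65 = 0.4737 m³/s
w_7 = (12.5 − 10.5)/2 = 1 m; q_7 = 0.43 × 0.08 × 1 = 0.03440 m³/s
Q = Σ qᵢ = 2.894 m³/s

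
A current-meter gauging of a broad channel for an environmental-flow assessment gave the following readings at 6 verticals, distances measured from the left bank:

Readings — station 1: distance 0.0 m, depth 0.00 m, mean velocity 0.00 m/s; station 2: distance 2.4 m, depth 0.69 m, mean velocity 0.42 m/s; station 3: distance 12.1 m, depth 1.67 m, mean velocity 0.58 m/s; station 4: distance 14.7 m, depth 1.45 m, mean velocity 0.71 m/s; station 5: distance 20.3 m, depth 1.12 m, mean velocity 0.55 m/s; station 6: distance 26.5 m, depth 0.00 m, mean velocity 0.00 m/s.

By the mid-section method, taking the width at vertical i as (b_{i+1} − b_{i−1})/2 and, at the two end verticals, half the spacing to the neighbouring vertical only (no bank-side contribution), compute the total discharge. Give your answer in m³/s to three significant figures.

w_2 = (12.1 − 0.0)/2 = 6.05 m; q_2 = 0.42 × 0.69 × 6.05 = 1.753 m³/s
w_3 = (14.7 − 2.4)/2 = 6.15 m; q_3 = 0.58 × 1.67 × 6.15 = 5.957 m³/s
w_4 = (20.3 − 12.1)/2 = 4.1 m; q_4 = 0.71 × 1.45 × 4.1 = 4.221 m³/s
w_5 = (26.5 − 14.7)/2 = 5.9 m; q_5 = 0.55 × 1.12 × 5.9 = 3.634 m³/s
Stations 1, 6 contribute zero (depth or velocity is 0).
Q = Σ qᵢ = 15.57 m³/s

15.6 m³/s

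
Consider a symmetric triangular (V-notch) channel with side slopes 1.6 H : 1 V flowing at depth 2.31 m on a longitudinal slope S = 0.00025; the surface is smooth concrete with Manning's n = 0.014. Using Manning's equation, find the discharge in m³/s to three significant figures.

A = z·y² = 1.6×2.31² = 8.538 m²
P = 2y√(1+z²) = 2×2.31×√(1+1.6²) = 8.717 m
R = A/P = 8.538/8.717 = 0.9794 m
Q = (1/n)·A·R^(2/3)·S^(1/2) = (1/0.014) × 8.538 × 0.9794^(2/3) × 0.00025^(1/2) = 9.510 m³/s

9.51 m³/s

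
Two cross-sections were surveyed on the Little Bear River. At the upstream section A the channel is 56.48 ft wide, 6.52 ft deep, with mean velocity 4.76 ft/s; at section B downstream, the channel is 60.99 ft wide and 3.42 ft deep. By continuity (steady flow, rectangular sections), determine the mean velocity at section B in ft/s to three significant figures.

Q = A₁V₁ = (56.48×6.52) × 4.76 = 1753 ft³/s
A₂ = 60.99 × 3.42 = 208.6 ft²
V₂ = Q/A₂ = 1753/208.6 = 8.404 ft/s

8.40 ft/s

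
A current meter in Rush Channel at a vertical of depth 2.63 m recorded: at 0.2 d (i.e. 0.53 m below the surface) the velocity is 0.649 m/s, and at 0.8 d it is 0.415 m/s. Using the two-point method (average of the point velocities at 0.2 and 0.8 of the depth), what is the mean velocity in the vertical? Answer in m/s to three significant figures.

v̄ = (0.649 + 0.415) / 2 = 0.5320 m/s

0.532 m/s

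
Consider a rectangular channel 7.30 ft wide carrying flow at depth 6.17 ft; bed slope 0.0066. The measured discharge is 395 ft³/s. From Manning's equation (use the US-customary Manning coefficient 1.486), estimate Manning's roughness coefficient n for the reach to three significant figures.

A = b·y = 7.30 × 6.17 = 45.04 ft²
P = b + 2y = 7.30 + 2×6.17 = 19.64 ft
R = A/P = 45.04/19.64 = 2.293 ft
n = (1.486/Q)·A·R^(2/3)·S^(1/2) = (1.486/395) × 45.04 × 1.739 × 0.08124 = 0.02394

0.0239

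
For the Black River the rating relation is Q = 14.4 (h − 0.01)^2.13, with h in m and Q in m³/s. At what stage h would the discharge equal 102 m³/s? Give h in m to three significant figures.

2.52 m

h − h₀ = (Q/C)^(1/b) = (102/14.4)^(1/2.13) = 2.507 m
h = 0.01 + 2.507 = 2.517 m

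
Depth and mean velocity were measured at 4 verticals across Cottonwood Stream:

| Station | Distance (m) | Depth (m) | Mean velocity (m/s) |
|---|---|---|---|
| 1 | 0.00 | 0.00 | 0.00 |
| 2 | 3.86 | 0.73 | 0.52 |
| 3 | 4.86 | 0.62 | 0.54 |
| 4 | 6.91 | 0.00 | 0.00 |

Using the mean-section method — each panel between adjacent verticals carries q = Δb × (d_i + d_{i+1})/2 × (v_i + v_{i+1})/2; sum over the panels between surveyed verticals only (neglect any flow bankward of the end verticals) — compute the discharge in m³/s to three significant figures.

0.896 m³/s

Panel 1-2: Δb = 3.86 m, d̄ = (0.00+0.73)/2 = 0.365, v̄ = (0.00+0.52)/2 = 0.26 → q = 3.86×0.365×0.26 = 0.3663 m³/s
Panel 2-3: Δb = 1 m, d̄ = (0.73+0.62)/2 = 0.675, v̄ = (0.52+0.54)/2 = 0.53 → q = 1×0.675×0.53 = 0.3578 m³/s
Panel 3-4: Δb = 2.05 m, d̄ = (0.62+0.00)/2 = 0.31, v̄ = (0.54+0.00)/2 = 0.27 → q = 2.05×0.31×0.27 = 0.1716 m³/s
Q = Σ q = 0.8956 m³/s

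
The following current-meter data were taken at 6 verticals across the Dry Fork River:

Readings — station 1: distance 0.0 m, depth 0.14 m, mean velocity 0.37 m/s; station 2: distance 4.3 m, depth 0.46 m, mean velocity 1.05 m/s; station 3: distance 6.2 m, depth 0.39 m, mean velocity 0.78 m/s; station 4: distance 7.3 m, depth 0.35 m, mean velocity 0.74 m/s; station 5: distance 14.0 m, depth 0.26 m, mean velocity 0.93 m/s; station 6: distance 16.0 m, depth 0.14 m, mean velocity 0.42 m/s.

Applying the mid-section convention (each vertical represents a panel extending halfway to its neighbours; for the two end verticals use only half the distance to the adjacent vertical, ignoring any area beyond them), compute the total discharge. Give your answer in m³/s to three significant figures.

4.19 m³/s

w_1 = (4.3 − 0.0)/2 = 2.15 m; q_1 = 0.37 × 0.14 × 2.15 = 0.1114 m³/s
w_2 = (6.2 − 0.0)/2 = 3.1 m; q_2 = 1.05 × 0.46 × 3.1 = 1.497 m³/s
w_3 = (7.3 − 4.3)/2 = 1.5 m; q_3 = 0.78 × 0.39 × 1.5 = 0.4563 m³/s
w_4 = (14.0 − 6.2)/2 = 3.9 m; q_4 = 0.74 × 0.35 × 3.9 = 1.010 m³/s
w_5 = (16.0 − 7.3)/2 = 4.35 m; q_5 = 0.93 × 0.26 × 4.35 = 1.052 m³/s
w_6 = (16.0 − 14.0)/2 = 1 m; q_6 = 0.42 × 0.14 × 1 = 0.05880 m³/s
Q = Σ qᵢ = 4.186 m³/s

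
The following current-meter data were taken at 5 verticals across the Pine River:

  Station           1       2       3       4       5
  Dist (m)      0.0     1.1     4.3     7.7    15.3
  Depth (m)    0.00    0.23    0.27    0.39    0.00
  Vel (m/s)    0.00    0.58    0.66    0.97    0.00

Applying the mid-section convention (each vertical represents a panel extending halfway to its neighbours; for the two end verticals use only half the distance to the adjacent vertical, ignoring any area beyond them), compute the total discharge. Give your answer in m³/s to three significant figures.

w_2 = (4.3 − 0.0)/2 = 2.15 m; q_2 = 0.58 × 0.23 × 2.15 = 0.2868 m³/s
w_3 = (7.7 − 1.1)/2 = 3.3 m; q_3 = 0.66 × 0.27 × 3.3 = 0.5881 m³/s
w_4 = (15.3 − 4.3)/2 = 5.5 m; q_4 = 0.97 × 0.39 × 5.5 = 2.081 m³/s
Stations 1, 5 contribute zero (depth or velocity is 0).
Q = Σ qᵢ = 2.956 m³/s

2.96 m³/s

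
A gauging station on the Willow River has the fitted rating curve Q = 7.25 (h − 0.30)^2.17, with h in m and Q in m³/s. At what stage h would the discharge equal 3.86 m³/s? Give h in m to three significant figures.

1.05 m

h − h₀ = (Q/C)^(1/b) = (3.86/7.25)^(1/2.17) = 0.7479 m
h = 0.30 + 0.7479 = 1.048 m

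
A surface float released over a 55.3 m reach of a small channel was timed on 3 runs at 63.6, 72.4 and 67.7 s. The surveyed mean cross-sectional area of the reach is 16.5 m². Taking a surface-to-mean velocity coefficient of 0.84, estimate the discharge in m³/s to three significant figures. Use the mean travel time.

11.3 m³/s

t̄ = (63.6 + 72.4 + 67.7) / 3 = 67.9 s
v_surface = L / t̄ = 55.3 / 67.9 = 0.8144 m/s
v_mean = 0.84 × 0.8144 = 0.6841 m/s
Q = A × v_mean = 16.5 × 0.6841 = 11.29 m³/s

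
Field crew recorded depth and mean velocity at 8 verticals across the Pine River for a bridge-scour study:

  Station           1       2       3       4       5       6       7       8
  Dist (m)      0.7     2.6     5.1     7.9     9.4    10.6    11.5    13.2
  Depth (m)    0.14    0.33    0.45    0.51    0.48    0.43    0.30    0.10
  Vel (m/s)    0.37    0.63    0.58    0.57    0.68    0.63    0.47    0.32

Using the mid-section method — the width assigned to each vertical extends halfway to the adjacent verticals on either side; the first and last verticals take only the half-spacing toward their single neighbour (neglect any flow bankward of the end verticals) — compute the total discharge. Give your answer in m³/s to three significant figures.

w_1 = (2.6 − 0.7)/2 = 0.95 m; q_1 = 0.37 × 0.14 × 0.95 = 0.04921 m³/s
w_2 = (5.1 − 0.7)/2 = 2.2 m; q_2 = 0.63 × 0.33 × 2.2 = 0.4574 m³/s
w_3 = (7.9 − 2.6)/2 = 2.65 m; q_3 = 0.58 × 0.45 × 2.65 = 0.6917 m³/s
w_4 = (9.4 − 5.1)/2 = 2.15 m; q_4 = 0.57 × 0.51 × 2.15 = 0.6250 m³/s
w_5 = (10.6 − 7.9)/2 = 1.35 m; q_5 = 0.68 × 0.48 × 1.35 = 0.4406 m³/s
w_6 = (11.5 − 9.4)/2 = 1.05 m; q_6 = 0.63 × 0.43 × 1.05 = 0.2844 m³/s
w_7 = (13.2 − 10.6)/2 = 1.3 m; q_7 = 0.47 × 0.30 × 1.3 = 0.1833 m³/s
w_8 = (13.2 − 11.5)/2 = 0.85 m; q_8 = 0.32 × 0.10 × 0.85 = 0.02720 m³/s
Q = Σ qᵢ = 2.759 m³/s

2.76 m³/s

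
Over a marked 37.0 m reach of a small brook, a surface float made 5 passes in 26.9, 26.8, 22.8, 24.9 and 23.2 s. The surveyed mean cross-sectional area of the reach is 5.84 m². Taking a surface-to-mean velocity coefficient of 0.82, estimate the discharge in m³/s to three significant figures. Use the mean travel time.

t̄ = (26.9 + 26.8 + 22.8 + 24.9 + 23.2) / 5 = 24.92 s
v_surface = L / t̄ = 37.0 / 24.92 = 1.485 m/s
v_mean = 0.82 × 1.485 = 1.217 m/s
Q = A × v_mean = 5.84 × 1.217 = 7.110 m³/s

7.11 m³/s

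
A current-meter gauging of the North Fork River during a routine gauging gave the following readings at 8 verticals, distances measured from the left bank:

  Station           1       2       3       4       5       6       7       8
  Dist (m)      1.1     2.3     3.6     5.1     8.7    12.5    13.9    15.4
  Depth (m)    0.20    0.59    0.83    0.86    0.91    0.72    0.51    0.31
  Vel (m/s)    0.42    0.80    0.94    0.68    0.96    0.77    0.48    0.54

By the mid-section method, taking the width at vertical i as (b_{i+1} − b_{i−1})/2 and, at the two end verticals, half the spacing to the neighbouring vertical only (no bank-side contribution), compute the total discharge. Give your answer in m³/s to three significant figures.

8.38 m³/s

w_1 = (2.3 − 1.1)/2 = 0.6 m; q_1 = 0.42 × 0.20 × 0.6 = 0.05040 m³/s
w_2 = (3.6 − 1.1)/2 = 1.25 m; q_2 = 0.80 × 0.59 × 1.25 = 0.5900 m³/s
w_3 = (5.1 − 2.3)/2 = 1.4 m; q_3 = 0.94 × 0.83 × 1.4 = 1.092 m³/s
w_4 = (8.7 − 3.6)/2 = 2.55 m; q_4 = 0.68 × 0.86 × 2.55 = 1.491 m³/s
w_5 = (12.5 − 5.1)/2 = 3.7 m; q_5 = 0.96 × 0.91 × 3.7 = 3.232 m³/s
w_6 = (13.9 − 8.7)/2 = 2.6 m; q_6 = 0.77 × 0.72 × 2.6 = 1.441 m³/s
w_7 = (15.4 − 12.5)/2 = 1.45 m; q_7 = 0.48 × 0.51 × 1.45 = 0.3550 m³/s
w_8 = (15.4 − 13.9)/2 = 0.75 m; q_8 = 0.54 × 0.31 × 0.75 = 0.1256 m³/s
Q = Σ qᵢ = 8.378 m³/s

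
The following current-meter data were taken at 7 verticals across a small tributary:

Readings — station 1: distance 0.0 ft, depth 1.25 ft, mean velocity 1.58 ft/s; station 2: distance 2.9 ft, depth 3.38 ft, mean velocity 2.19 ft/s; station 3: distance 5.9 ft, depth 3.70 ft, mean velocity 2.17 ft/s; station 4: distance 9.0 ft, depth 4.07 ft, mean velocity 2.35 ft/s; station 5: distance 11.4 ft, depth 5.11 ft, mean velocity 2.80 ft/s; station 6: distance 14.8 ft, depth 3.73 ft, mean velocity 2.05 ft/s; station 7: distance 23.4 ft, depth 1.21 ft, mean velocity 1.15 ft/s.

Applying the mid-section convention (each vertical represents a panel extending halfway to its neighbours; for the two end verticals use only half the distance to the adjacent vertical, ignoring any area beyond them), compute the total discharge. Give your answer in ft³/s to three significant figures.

w_1 = (2.9 − 0.0)/2 = 1.45 ft; q_1 = 1.58 × 1.25 × 1.45 = 2.864 ft³/s
w_2 = (5.9 − 0.0)/2 = 2.95 ft; q_2 = 2.19 × 3.38 × 2.95 = 21.84 ft³/s
w_3 = (9.0 − 2.9)/2 = 3.05 ft; q_3 = 2.17 × 3.70 × 3.05 = 24.49 ft³/s
w_4 = (11.4 − 5.9)/2 = 2.75 ft; q_4 = 2.35 × 4.07 × 2.75 = 26.30 ft³/s
w_5 = (14.8 − 9.0)/2 = 2.9 ft; q_5 = 2.80 × 5.11 × 2.9 = 41.49 ft³/s
w_6 = (23.4 − 11.4)/2 = 6 ft; q_6 = 2.05 × 3.73 × 6 = 45.88 ft³/s
w_7 = (23.4 − 14.8)/2 = 4.3 ft; q_7 = 1.15 × 1.21 × 4.3 = 5.983 ft³/s
Q = Σ qᵢ = 168.8 ft³/s

169 ft³/s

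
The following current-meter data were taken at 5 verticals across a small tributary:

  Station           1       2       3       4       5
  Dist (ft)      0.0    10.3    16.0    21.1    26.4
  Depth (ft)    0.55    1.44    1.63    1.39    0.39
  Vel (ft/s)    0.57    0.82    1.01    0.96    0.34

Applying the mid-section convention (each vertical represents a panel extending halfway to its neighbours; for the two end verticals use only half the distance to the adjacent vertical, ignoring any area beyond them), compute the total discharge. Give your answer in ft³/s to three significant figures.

w_1 = (10.3 − 0.0)/2 = 5.15 ft; q_1 = 0.57 × 0.55 × 5.15 = 1.615 ft³/s
w_2 = (16.0 − 0.0)/2 = 8 ft; q_2 = 0.82 × 1.44 × 8 = 9.446 ft³/s
w_3 = (21.1 − 10.3)/2 = 5.4 ft; q_3 = 1.01 × 1.63 × 5.4 = 8.890 ft³/s
w_4 = (26.4 − 16.0)/2 = 5.2 ft; q_4 = 0.96 × 1.39 × 5.2 = 6.939 ft³/s
w_5 = (26.4 − 21.1)/2 = 2.65 ft; q_5 = 0.34 × 0.39 × 2.65 = 0.3514 ft³/s
Q = Σ qᵢ = 27.24 ft³/s

27.2 ft³/s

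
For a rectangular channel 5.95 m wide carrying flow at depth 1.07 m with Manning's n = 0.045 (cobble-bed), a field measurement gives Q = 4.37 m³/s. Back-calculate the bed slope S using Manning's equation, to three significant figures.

A = b·y = 5.95 × 1.07 = 6.367 m²
P = b + 2y = 5.95 + 2×1.07 = 8.090 m
R = A/P = 6.367/8.090 = 0.7870 m
S = (Q·n / (1·A·R^(2/3)))² = (4.37×0.045 / (1×6.367×0.8524))² = 0.001313

0.00131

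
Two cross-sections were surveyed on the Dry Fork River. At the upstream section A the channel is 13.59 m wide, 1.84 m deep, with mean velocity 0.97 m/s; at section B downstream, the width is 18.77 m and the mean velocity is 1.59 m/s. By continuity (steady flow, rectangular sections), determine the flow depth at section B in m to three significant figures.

Q = A₁V₁ = (13.59×1.84) × 0.97 = 24.26 m³/s
d₂ = Q/(b₂ V₂) = 24.26/(18.77×1.59) = 0.8127 m

0.813 m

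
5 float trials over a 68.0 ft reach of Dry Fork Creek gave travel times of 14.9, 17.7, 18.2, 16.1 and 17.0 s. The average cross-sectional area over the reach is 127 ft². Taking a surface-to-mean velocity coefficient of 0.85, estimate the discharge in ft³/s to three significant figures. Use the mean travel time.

437 ft³/s

t̄ = (14.9 + 17.7 + 18.2 + 16.1 + 17.0) / 5 = 16.78 s
v_surface = L / t̄ = 68.0 / 16.78 = 4.052 ft/s
v_mean = 0.85 × 4.052 = 3.445 ft/s
Q = A × v_mean = 127 × 3.445 = 437.5 ft³/s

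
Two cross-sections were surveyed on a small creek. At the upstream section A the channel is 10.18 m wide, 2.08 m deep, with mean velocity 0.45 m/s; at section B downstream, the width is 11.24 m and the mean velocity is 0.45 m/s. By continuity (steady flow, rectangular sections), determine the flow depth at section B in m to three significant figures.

Q = A₁V₁ = (10.18×2.08) × 0.45 = 9.528 m³/s
d₂ = Q/(b₂ V₂) = 9.528/(11.24×0.45) = 1.884 m

1.88 m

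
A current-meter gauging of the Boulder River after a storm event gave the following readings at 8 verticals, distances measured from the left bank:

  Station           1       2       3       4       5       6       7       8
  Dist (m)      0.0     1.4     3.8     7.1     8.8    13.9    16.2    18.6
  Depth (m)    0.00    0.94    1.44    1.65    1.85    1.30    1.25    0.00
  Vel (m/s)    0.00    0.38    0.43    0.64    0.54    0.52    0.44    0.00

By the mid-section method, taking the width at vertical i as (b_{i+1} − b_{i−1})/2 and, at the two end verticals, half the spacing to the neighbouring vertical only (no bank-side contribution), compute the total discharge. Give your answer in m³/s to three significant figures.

w_2 = (3.8 − 0.0)/2 = 1.9 m; q_2 = 0.38 × 0.94 × 1.9 = 0.6787 m³/s
w_3 = (7.1 − 1.4)/2 = 2.85 m; q_3 = 0.43 × 1.44 × 2.85 = 1.765 m³/s
w_4 = (8.8 − 3.8)/2 = 2.5 m; q_4 = 0.64 × 1.65 × 2.5 = 2.640 m³/s
w_5 = (13.9 − 7.1)/2 = 3.4 m; q_5 = 0.54 × 1.85 × 3.4 = 3.397 m³/s
w_6 = (16.2 − 8.8)/2 = 3.7 m; q_6 = 0.52 × 1.30 × 3.7 = 2.501 m³/s
w_7 = (18.6 − 13.9)/2 = 2.35 m; q_7 = 0.44 × 1.25 × 2.35 = 1.293 m³/s
Stations 1, 8 contribute zero (depth or velocity is 0).
Q = Σ qᵢ = 12.27 m³/s

12.3 m³/s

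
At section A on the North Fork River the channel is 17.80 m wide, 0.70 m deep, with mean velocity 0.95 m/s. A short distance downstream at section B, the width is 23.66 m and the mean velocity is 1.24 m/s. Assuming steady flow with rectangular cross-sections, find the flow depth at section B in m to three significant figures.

Q = A₁V₁ = (17.80×0.70) × 0.95 = 11.84 m³/s
d₂ = Q/(b₂ V₂) = 11.84/(23.66×1.24) = 0.4035 m

0.403 m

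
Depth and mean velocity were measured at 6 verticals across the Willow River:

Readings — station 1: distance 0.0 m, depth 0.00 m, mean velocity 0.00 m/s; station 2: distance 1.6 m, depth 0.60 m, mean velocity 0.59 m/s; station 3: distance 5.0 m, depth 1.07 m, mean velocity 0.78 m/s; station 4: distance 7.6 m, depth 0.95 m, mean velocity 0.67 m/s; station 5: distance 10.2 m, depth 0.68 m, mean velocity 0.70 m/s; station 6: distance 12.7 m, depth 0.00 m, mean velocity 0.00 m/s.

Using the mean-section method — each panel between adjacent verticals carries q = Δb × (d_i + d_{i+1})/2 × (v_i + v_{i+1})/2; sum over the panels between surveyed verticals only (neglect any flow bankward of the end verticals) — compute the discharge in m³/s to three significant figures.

5.74 m³/s

Panel 1-2: Δb = 1.6 m, d̄ = (0.00+0.60)/2 = 0.3, v̄ = (0.00+0.59)/2 = 0.295 → q = 1.6×0.3×0.295 = 0.1416 m³/s
Panel 2-3: Δb = 3.4 m, d̄ = (0.60+1.07)/2 = 0.835, v̄ = (0.59+0.78)/2 = 0.685 → q = 3.4×0.835×0.685 = 1.945 m³/s
Panel 3-4: Δb = 2.6 m, d̄ = (1.07+0.95)/2 = 1.01, v̄ = (0.78+0.67)/2 = 0.725 → q = 2.6×1.01×0.725 = 1.904 m³/s
Panel 4-5: Δb = 2.6 m, d̄ = (0.95+0.68)/2 = 0.815, v̄ = (0.67+0.70)/2 = 0.685 → q = 2.6×0.815×0.685 = 1.452 m³/s
Panel 5-6: Δb = 2.5 m, d̄ = (0.68+0.00)/2 = 0.34, v̄ = (0.70+0.00)/2 = 0.35 → q = 2.5×0.34×0.35 = 0.2975 m³/s
Q = Σ q = 5.739 m³/s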